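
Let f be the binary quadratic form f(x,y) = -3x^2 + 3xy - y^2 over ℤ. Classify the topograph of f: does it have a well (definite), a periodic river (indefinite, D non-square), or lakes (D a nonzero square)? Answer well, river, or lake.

D = b²−4ac = 3² − 4·(-3)·(-1) = -3
D < 0 ⇒ definite ⇒ every region one sign ⇒ single well

well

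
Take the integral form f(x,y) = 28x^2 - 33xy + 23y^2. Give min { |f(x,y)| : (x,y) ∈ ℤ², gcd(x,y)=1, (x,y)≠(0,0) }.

translate: b→23 (≡-33 mod 56), so (28,-33,23)→(28,23,18)
flip: (28,23,18)→(18,-23,28)
translate: b→13 (≡-23 mod 36), so (18,-23,28)→(18,13,23)
reduced (well bottom): (18,13,23) with a≤c, −a<b≤a
well minimum = a = 18

18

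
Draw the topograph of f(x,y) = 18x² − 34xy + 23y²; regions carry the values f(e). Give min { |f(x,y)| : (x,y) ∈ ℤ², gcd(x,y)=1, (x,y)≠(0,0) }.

translate: b→2 (≡-34 mod 36), so (18,-34,23)→(18,2,7)
flip: (18,2,7)→(7,-2,18)
reduced (well bottom): (7,-2,18) with a≤c, −a<b≤a
well minimum = a = 7

7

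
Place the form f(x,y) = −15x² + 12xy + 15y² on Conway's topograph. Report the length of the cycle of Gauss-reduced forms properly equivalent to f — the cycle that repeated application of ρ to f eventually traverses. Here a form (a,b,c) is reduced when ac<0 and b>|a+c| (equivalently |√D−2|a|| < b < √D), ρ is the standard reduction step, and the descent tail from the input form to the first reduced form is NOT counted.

D = 1044, ⌊√D⌋ = 32
river: ρ → (15,18,-12)
river: ρ → (-12,30,3)
river: ρ → (3,30,-12)
river: ρ → (-12,18,15)
river: ρ → (15,12,-15)
river: ρ → (-15,18,12)
river: ρ → (12,30,-3)
river: ρ → (-3,30,12)
river: ρ → (12,18,-15)
river: ρ → (-15,12,15)
ρ-cycle length = 10 (tail of 0 descent steps not counted)

10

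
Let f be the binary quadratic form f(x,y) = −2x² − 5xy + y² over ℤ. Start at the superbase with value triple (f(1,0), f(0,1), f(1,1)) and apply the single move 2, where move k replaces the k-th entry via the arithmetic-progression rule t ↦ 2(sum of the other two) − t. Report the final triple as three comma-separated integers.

start (-2,1,-6) = (f(1,0),f(0,1),f(1,1))
replace slot 2: 2·((-2)+(-6)) − 1 = -17 → (-2,-17,-6)

-2,-17,-6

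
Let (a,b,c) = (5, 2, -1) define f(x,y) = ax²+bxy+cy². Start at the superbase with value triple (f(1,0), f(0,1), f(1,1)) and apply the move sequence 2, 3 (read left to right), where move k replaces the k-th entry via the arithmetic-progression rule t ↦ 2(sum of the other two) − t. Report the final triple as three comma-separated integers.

start (5,-1,6) = (f(1,0),f(0,1),f(1,1))
replace slot 2: 2·(5+6) − (-1) = 23 → (5,23,6)
replace slot 3: 2·(5+23) − 6 = 50 → (5,23,50)

5,23,50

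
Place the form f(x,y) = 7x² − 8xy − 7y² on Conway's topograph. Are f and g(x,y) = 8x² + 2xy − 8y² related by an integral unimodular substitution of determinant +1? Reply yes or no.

D₁ = 260, D₂ = 260
river cycle of f (length 10): (-7, 8, 7), (7, 6, -8), (-8, 10, 5), (5, 10, -8), (-8, 6, 7), (7, 8, -7), (-7, 6, 8), (8, 10, -5), (-5, 10, 8), (8, 6, -7)
river cycle of g (length 6): (-8, 14, 2), (2, 14, -8), (-8, 2, 8), (8, 14, -2), (-2, 14, 8), (8, 2, -8)
cycles differ ⇒ inequivalent

no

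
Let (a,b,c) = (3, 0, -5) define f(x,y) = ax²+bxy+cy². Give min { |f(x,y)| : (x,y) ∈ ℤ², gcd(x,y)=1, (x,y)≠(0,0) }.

descent: ρ → (-5,0,3)
descent: ρ → (3,6,-2)  [lands on river]
river: ρ → (-2,6,3)
closes: descent 2, river 2
min |a| on river = 2

2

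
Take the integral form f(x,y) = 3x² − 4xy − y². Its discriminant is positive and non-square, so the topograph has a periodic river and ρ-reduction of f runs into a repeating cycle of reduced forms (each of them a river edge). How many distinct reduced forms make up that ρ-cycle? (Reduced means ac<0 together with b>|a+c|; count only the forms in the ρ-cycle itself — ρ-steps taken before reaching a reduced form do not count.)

D = 28, ⌊√D⌋ = 5
descent: ρ → (-1,4,3)  [lands on river]
river: ρ → (3,2,-2)
river: ρ → (-2,2,3)
river: ρ → (3,4,-1)
ρ-cycle length = 4 (tail of 1 descent step not counted)

4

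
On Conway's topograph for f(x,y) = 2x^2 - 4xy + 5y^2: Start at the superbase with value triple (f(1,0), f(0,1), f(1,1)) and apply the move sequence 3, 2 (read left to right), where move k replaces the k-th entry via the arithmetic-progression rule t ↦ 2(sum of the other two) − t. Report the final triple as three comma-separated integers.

start (2,5,3) = (f(1,0),f(0,1),f(1,1))
replace slot 3: 2·(2+5) − 3 = 11 → (2,5,11)
replace slot 2: 2·(2+11) − 5 = 21 → (2,21,11)

2,21,11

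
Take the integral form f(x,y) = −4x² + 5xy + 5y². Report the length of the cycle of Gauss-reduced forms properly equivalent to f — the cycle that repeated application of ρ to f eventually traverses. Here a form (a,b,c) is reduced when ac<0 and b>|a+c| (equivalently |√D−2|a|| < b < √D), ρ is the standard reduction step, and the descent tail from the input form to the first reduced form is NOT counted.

D = 105, ⌊√D⌋ = 10
river: ρ → (5,5,-4)
river: ρ → (-4,3,6)
river: ρ → (6,9,-1)
river: ρ → (-1,9,6)
river: ρ → (6,3,-4)
river: ρ → (-4,5,5)
ρ-cycle length = 6 (tail of 0 descent steps not counted)

6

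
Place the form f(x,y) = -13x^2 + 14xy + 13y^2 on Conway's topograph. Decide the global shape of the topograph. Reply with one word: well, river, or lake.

D = b²−4ac = 14² − 4·(-13)·13 = 872
D > 0 non-square ⇒ indefinite ⇒ periodic river

river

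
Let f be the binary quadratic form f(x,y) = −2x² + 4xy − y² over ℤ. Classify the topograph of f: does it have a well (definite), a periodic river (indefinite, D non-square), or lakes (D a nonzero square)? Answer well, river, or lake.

D = b²−4ac = 4² − 4·(-2)·(-1) = 8
D > 0 non-square ⇒ indefinite ⇒ periodic river

river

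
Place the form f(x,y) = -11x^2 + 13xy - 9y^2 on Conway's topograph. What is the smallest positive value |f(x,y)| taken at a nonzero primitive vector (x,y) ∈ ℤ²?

translate: b→9 (≡-13 mod 22), so (11,-13,9)→(11,9,7)
flip: (11,9,7)→(7,-9,11)
translate: b→5 (≡-9 mod 14), so (7,-9,11)→(7,5,9)
reduced (well bottom): (7,5,9) with a≤c, −a<b≤a
well minimum |f| = |-7| = 7 (negative-definite)

7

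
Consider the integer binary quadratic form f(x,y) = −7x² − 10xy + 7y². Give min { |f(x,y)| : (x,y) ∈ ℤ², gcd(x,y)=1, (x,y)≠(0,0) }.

descent: ρ → (7,10,-7)  [lands on river]
river: ρ → (-7,4,10)
river: ρ → (10,16,-1)
river: ρ → (-1,16,10)
river: ρ → (10,4,-7)
river: ρ → (-7,10,7)
river: ρ → (7,4,-10)
river: ρ → (-10,16,1)
river: ρ → (1,16,-10)
river: ρ → (-10,4,7)
closes: descent 1, river 10
min |a| on river = 1

1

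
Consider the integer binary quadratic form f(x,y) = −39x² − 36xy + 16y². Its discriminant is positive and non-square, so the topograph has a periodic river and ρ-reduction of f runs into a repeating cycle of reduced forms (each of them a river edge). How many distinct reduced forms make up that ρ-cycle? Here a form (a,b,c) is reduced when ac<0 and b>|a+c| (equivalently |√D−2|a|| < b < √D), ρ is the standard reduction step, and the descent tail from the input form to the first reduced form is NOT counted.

D = 3792, ⌊√D⌋ = 61
descent: ρ → (16,36,-39)  [lands on river]
river: ρ → (-39,42,13)
river: ρ → (13,36,-48)
river: ρ → (-48,60,1)
river: ρ → (1,60,-48)
river: ρ → (-48,36,13)
river: ρ → (13,42,-39)
river: ρ → (-39,36,16)
river: ρ → (16,60,-3)
river: ρ → (-3,60,16)
ρ-cycle length = 10 (tail of 1 descent step not counted)

10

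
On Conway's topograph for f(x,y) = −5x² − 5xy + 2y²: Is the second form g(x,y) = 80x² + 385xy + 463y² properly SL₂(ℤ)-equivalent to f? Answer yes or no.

D₁ = 65, D₂ = 65
river cycle of f (length 6): (2, 5, -5), (-5, 5, 2), (2, 7, -2), (-2, 5, 5), (5, 5, -2), (-2, 7, 2)
river cycle of g (length 6): (2, 7, -2), (-2, 5, 5), (5, 5, -2), (-2, 7, 2), (2, 5, -5), (-5, 5, 2)
cycles coincide ⇒ equivalent

yes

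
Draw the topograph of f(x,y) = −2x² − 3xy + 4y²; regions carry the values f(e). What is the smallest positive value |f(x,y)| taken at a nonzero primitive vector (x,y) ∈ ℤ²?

descent: ρ → (4,3,-2)  [lands on river]
river: ρ → (-2,5,2)
river: ρ → (2,3,-4)
river: ρ → (-4,5,1)
river: ρ → (1,5,-4)
river: ρ → (-4,3,2)
river: ρ → (2,5,-2)
river: ρ → (-2,3,4)
river: ρ → (4,5,-1)
river: ρ → (-1,5,4)
closes: descent 1, river 10
min |a| on river = 1

1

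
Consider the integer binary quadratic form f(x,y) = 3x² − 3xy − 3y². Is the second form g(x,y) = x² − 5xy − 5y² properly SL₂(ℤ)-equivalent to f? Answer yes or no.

D₁ = 45, D₂ = 45
river cycle of f (length 2): (-3, 3, 3), (3, 3, -3)
river cycle of g (length 2): (-5, 5, 1), (1, 5, -5)
cycles differ ⇒ inequivalent

no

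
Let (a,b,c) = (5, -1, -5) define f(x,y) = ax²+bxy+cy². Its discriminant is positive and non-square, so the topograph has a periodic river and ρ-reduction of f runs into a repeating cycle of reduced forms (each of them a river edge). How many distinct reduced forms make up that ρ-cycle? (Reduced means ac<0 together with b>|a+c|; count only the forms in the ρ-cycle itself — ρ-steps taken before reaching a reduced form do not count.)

D = 101, ⌊√D⌋ = 10
descent: ρ → (-5,1,5)  [lands on river]
river: ρ → (5,9,-1)
river: ρ → (-1,9,5)
river: ρ → (5,1,-5)
river: ρ → (-5,9,1)
river: ρ → (1,9,-5)
ρ-cycle length = 6 (tail of 1 descent step not counted)

6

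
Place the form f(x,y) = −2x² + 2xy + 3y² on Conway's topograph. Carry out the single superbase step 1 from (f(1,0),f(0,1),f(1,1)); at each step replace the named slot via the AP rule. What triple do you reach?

start (-2,3,3) = (f(1,0),f(0,1),f(1,1))
replace slot 1: 2·(3+3) − (-2) = 14 → (14,3,3)

14,3,3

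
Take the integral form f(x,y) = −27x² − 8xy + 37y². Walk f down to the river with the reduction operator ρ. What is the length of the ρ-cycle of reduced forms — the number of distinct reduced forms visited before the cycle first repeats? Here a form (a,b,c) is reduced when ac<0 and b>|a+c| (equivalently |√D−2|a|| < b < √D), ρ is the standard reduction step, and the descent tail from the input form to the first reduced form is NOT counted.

D = 4060, ⌊√D⌋ = 63
descent: ρ → (37,8,-27)
descent: ρ → (-27,46,18)  [lands on river]
river: ρ → (18,62,-3)
river: ρ → (-3,58,58)
river: ρ → (58,58,-3)
river: ρ → (-3,62,18)
river: ρ → (18,46,-27)
river: ρ → (-27,62,2)
river: ρ → (2,62,-27)
ρ-cycle length = 8 (tail of 2 descent steps not counted)

8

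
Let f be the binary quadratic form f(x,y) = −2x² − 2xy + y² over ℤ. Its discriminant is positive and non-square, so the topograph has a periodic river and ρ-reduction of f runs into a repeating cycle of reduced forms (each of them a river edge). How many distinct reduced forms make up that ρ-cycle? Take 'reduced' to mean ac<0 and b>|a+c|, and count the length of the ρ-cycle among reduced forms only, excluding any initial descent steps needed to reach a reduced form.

D = 12, ⌊√D⌋ = 3
descent: ρ → (1,2,-2)  [lands on river]
river: ρ → (-2,2,1)
ρ-cycle length = 2 (tail of 1 descent step not counted)

2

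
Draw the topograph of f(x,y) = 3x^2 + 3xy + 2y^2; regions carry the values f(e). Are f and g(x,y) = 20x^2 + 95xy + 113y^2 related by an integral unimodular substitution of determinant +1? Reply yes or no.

D₁ = -15, D₂ = -15
f: flip: (3,3,2)→(2,-3,3)
f: translate: b→1 (≡-3 mod 4), so (2,-3,3)→(2,1,2)
f: reduced (well bottom): (2,1,2) with a≤c, −a<b≤a
g: translate: b→15 (≡95 mod 40), so (20,95,113)→(20,15,3)
g: flip: (20,15,3)→(3,-15,20)
g: translate: b→3 (≡-15 mod 6), so (3,-15,20)→(3,3,2)
g: flip: (3,3,2)→(2,-3,3)
g: translate: b→1 (≡-3 mod 4), so (2,-3,3)→(2,1,2)
g: reduced (well bottom): (2,1,2) with a≤c, −a<b≤a
reduced forms (2, 1, 2) vs (2, 1, 2) ⇒ equivalent

yes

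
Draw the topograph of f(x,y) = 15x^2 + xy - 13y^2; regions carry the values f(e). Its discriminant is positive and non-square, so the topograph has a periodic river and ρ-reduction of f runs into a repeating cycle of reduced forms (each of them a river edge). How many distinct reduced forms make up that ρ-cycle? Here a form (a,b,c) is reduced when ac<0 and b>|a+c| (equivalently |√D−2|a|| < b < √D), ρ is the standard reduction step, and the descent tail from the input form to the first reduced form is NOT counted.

D = 781, ⌊√D⌋ = 27
descent: ρ → (-13,25,3)  [lands on river]
river: ρ → (3,23,-21)
river: ρ → (-21,19,5)
river: ρ → (5,21,-17)
river: ρ → (-17,13,9)
river: ρ → (9,23,-7)
river: ρ → (-7,19,15)
river: ρ → (15,11,-11)
river: ρ → (-11,11,15)
river: ρ → (15,19,-7)
river: ρ → (-7,23,9)
river: ρ → (9,13,-17)
river: ρ → (-17,21,5)
river: ρ → (5,19,-21)
river: ρ → (-21,23,3)
river: ρ → (3,25,-13)
river: ρ → (-13,27,1)
river: ρ → (1,27,-13)
ρ-cycle length = 18 (tail of 1 descent step not counted)

18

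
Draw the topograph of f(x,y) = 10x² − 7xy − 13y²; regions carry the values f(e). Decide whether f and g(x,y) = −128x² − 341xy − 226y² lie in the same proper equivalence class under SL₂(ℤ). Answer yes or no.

D₁ = 569, D₂ = 569
river cycle of f (length 42): (-13, 7, 10), (10, 13, -10), (-10, 7, 13), (13, 19, -4), (-4, 21, 8), (8, 11, -14), (-14, 17, 5), (5, 23, -2), (-2, 21, 16), (16, 11, -7), … (32 more)
river cycle of g (length 42): (-13, 7, 10), (10, 13, -10), (-10, 7, 13), (13, 19, -4), (-4, 21, 8), (8, 11, -14), (-14, 17, 5), (5, 23, -2), (-2, 21, 16), (16, 11, -7), … (32 more)
cycles coincide ⇒ equivalent

yes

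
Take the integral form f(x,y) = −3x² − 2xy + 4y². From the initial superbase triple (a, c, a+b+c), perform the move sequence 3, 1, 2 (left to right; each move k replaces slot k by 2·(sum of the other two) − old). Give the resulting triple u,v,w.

start (-3,4,-1) = (f(1,0),f(0,1),f(1,1))
replace slot 3: 2·((-3)+4) − (-1) = 3 → (-3,4,3)
replace slot 1: 2·(4+3) − (-3) = 17 → (17,4,3)
replace slot 2: 2·(17+3) − 4 = 36 → (17,36,3)

17,36,3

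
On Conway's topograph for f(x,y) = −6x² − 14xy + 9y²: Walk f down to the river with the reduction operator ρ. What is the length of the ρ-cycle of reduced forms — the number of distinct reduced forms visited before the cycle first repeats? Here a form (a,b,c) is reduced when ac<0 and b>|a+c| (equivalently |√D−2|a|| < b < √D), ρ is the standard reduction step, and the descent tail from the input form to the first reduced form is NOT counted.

D = 412, ⌊√D⌋ = 20
descent: ρ → (9,14,-6)  [lands on river]
river: ρ → (-6,10,13)
river: ρ → (13,16,-3)
river: ρ → (-3,20,1)
river: ρ → (1,20,-3)
river: ρ → (-3,16,13)
river: ρ → (13,10,-6)
river: ρ → (-6,14,9)
river: ρ → (9,4,-11)
river: ρ → (-11,18,2)
river: ρ → (2,18,-11)
river: ρ → (-11,4,9)
ρ-cycle length = 12 (tail of 1 descent step not counted)

12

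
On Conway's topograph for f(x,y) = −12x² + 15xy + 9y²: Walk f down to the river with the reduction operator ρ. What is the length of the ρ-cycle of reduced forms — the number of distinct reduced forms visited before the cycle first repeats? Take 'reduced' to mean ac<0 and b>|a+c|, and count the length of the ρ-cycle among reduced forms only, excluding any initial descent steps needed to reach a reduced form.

D = 657, ⌊√D⌋ = 25
river: ρ → (9,21,-6)
river: ρ → (-6,15,18)
river: ρ → (18,21,-3)
river: ρ → (-3,21,18)
river: ρ → (18,15,-6)
river: ρ → (-6,21,9)
river: ρ → (9,15,-12)
river: ρ → (-12,9,12)
river: ρ → (12,15,-9)
river: ρ → (-9,21,6)
river: ρ → (6,15,-18)
river: ρ → (-18,21,3)
river: ρ → (3,21,-18)
river: ρ → (-18,15,6)
river: ρ → (6,21,-9)
river: ρ → (-9,15,12)
river: ρ → (12,9,-12)
river: ρ → (-12,15,9)
ρ-cycle length = 18 (tail of 0 descent steps not counted)

18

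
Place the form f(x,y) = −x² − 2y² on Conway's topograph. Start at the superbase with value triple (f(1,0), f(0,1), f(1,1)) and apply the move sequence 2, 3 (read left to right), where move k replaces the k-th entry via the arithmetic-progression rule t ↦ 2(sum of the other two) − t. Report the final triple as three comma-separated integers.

start (-1,-2,-3) = (f(1,0),f(0,1),f(1,1))
replace slot 2: 2·((-1)+(-3)) − (-2) = -6 → (-1,-6,-3)
replace slot 3: 2·((-1)+(-6)) − (-3) = -11 → (-1,-6,-11)

-1,-6,-11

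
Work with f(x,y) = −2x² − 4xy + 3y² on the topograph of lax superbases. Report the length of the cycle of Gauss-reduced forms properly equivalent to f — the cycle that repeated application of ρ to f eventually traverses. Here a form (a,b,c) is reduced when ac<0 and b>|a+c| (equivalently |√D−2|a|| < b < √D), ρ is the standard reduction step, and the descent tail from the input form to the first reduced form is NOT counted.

D = 40, ⌊√D⌋ = 6
descent: ρ → (3,4,-2)  [lands on river]
river: ρ → (-2,4,3)
river: ρ → (3,2,-3)
river: ρ → (-3,4,2)
river: ρ → (2,4,-3)
river: ρ → (-3,2,3)
ρ-cycle length = 6 (tail of 1 descent step not counted)

6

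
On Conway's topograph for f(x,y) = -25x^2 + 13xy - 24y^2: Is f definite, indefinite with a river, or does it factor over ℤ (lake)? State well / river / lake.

D = b²−4ac = 13² − 4·(-25)·(-24) = -2231
D < 0 ⇒ definite ⇒ every region one sign ⇒ single well

well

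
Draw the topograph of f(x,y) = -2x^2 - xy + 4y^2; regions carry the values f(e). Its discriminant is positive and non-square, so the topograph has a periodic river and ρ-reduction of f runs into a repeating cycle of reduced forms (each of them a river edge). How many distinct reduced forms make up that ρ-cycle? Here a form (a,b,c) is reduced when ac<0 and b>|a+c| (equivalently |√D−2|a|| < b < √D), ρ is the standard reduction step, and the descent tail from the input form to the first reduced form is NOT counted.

D = 33, ⌊√D⌋ = 5
descent: ρ → (4,1,-2)
descent: ρ → (-2,3,3)  [lands on river]
river: ρ → (3,3,-2)
river: ρ → (-2,5,1)
river: ρ → (1,5,-2)
ρ-cycle length = 4 (tail of 2 descent steps not counted)

4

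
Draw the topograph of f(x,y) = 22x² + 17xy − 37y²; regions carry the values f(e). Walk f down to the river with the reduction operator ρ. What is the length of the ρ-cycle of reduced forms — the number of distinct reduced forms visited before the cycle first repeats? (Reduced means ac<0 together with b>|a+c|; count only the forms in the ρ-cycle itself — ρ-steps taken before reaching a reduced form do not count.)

D = 3545, ⌊√D⌋ = 59
river: ρ → (-37,57,2)
river: ρ → (2,59,-8)
river: ρ → (-8,53,23)
river: ρ → (23,39,-22)
river: ρ → (-22,49,13)
river: ρ → (13,55,-10)
river: ρ → (-10,45,38)
river: ρ → (38,31,-17)
river: ρ → (-17,37,32)
river: ρ → (32,27,-22)
river: ρ → (-22,17,37)
river: ρ → (37,57,-2)
river: ρ → (-2,59,8)
river: ρ → (8,53,-23)
river: ρ → (-23,39,22)
river: ρ → (22,49,-13)
river: ρ → (-13,55,10)
river: ρ → (10,45,-38)
river: ρ → (-38,31,17)
river: ρ → (17,37,-32)
river: ρ → (-32,27,22)
river: ρ → (22,17,-37)
ρ-cycle length = 22 (tail of 0 descent steps not counted)

22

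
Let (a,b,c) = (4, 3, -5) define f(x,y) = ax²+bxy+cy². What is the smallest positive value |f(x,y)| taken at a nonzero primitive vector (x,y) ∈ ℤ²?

river: ρ → (-5,7,2)
river: ρ → (2,9,-1)
river: ρ → (-1,9,2)
river: ρ → (2,7,-5)
river: ρ → (-5,3,4)
river: ρ → (4,5,-4)
river: ρ → (-4,3,5)
river: ρ → (5,7,-2)
river: ρ → (-2,9,1)
river: ρ → (1,9,-2)
river: ρ → (-2,7,5)
river: ρ → (5,3,-4)
river: ρ → (-4,5,4)
river: ρ → (4,3,-5)
closes: descent 0, river 14
min |a| on river = 1

1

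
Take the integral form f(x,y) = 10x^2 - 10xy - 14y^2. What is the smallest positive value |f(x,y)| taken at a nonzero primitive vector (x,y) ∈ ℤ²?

descent: ρ → (-14,10,10)  [lands on river]
river: ρ → (10,10,-14)
river: ρ → (-14,18,6)
river: ρ → (6,18,-14)
closes: descent 1, river 4
min |a| on river = 6

6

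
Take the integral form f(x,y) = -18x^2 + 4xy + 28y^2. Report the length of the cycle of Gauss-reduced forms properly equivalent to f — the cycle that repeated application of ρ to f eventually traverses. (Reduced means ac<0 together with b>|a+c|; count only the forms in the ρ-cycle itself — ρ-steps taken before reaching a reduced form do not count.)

D = 2032, ⌊√D⌋ = 45
descent: ρ → (28,-4,-18)
descent: ρ → (-18,40,6)  [lands on river]
river: ρ → (6,44,-4)
river: ρ → (-4,44,6)
river: ρ → (6,40,-18)
river: ρ → (-18,32,14)
river: ρ → (14,24,-26)
river: ρ → (-26,28,12)
river: ρ → (12,44,-2)
river: ρ → (-2,44,12)
river: ρ → (12,28,-26)
river: ρ → (-26,24,14)
river: ρ → (14,32,-18)
ρ-cycle length = 12 (tail of 2 descent steps not counted)

12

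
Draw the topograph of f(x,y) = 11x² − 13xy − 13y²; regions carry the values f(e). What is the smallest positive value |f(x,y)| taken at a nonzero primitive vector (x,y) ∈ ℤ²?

descent: ρ → (-13,13,11)  [lands on river]
river: ρ → (11,9,-15)
river: ρ → (-15,21,5)
river: ρ → (5,19,-19)
river: ρ → (-19,19,5)
river: ρ → (5,21,-15)
river: ρ → (-15,9,11)
river: ρ → (11,13,-13)
closes: descent 1, river 8
min |a| on river = 5

5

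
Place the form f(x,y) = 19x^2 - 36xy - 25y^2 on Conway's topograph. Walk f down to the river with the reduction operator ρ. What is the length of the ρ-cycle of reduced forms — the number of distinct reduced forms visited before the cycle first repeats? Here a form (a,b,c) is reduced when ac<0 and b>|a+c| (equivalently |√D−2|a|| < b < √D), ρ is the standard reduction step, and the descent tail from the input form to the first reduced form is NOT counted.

D = 3196, ⌊√D⌋ = 56
descent: ρ → (-25,36,19)  [lands on river]
river: ρ → (19,40,-21)
river: ρ → (-21,44,15)
river: ρ → (15,46,-18)
river: ρ → (-18,26,35)
river: ρ → (35,44,-9)
river: ρ → (-9,46,30)
river: ρ → (30,14,-25)
ρ-cycle length = 8 (tail of 1 descent step not counted)

8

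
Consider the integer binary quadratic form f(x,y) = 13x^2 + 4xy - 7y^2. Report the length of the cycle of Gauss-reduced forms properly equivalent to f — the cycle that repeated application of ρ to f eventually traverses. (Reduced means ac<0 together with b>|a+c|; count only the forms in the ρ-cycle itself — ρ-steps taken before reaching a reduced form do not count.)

D = 380, ⌊√D⌋ = 19
descent: ρ → (-7,10,10)  [lands on river]
river: ρ → (10,10,-7)
river: ρ → (-7,18,2)
river: ρ → (2,18,-7)
ρ-cycle length = 4 (tail of 1 descent step not counted)

4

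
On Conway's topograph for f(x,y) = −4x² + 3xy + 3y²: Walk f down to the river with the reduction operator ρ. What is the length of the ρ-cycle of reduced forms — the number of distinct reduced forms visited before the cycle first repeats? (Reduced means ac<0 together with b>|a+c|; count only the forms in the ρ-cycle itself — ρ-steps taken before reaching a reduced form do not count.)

D = 57, ⌊√D⌋ = 7
river: ρ → (3,3,-4)
river: ρ → (-4,5,2)
river: ρ → (2,7,-1)
river: ρ → (-1,7,2)
river: ρ → (2,5,-4)
river: ρ → (-4,3,3)
ρ-cycle length = 6 (tail of 0 descent steps not counted)

6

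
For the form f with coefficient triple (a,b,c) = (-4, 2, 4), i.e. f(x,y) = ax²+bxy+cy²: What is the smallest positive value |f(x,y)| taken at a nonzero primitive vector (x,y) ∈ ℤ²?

river: ρ → (4,6,-2)
river: ρ → (-2,6,4)
river: ρ → (4,2,-4)
river: ρ → (-4,6,2)
river: ρ → (2,6,-4)
river: ρ → (-4,2,4)
closes: descent 0, river 6
min |a| on river = 2

2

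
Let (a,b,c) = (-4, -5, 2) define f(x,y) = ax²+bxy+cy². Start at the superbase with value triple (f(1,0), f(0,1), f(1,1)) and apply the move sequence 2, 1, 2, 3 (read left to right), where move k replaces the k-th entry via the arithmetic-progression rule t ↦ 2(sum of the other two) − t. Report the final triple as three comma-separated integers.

start (-4,2,-7) = (f(1,0),f(0,1),f(1,1))
replace slot 2: 2·((-4)+(-7)) − 2 = -24 → (-4,-24,-7)
replace slot 1: 2·((-24)+(-7)) − (-4) = -58 → (-58,-24,-7)
replace slot 2: 2·((-58)+(-7)) − (-24) = -106 → (-58,-106,-7)
replace slot 3: 2·((-58)+(-106)) − (-7) = -321 → (-58,-106,-321)

-58,-106,-321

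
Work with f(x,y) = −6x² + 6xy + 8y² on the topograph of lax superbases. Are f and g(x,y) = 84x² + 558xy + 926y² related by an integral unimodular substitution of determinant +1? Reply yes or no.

D₁ = 228, D₂ = 228
river cycle of f (length 6): (8, 10, -4), (-4, 14, 2), (2, 14, -4), (-4, 10, 8), (8, 6, -6), (-6, 6, 8)
river cycle of g (length 6): (8, 10, -4), (-4, 14, 2), (2, 14, -4), (-4, 10, 8), (8, 6, -6), (-6, 6, 8)
cycles coincide ⇒ equivalent

yes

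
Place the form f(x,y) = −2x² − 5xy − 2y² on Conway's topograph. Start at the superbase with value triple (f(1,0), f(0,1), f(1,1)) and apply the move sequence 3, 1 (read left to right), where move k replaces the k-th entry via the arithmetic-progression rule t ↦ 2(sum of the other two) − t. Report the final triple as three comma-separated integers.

start (-2,-2,-9) = (f(1,0),f(0,1),f(1,1))
replace slot 3: 2·((-2)+(-2)) − (-9) = 1 → (-2,-2,1)
replace slot 1: 2·((-2)+1) − (-2) = 0 → (0,-2,1)

0,-2,1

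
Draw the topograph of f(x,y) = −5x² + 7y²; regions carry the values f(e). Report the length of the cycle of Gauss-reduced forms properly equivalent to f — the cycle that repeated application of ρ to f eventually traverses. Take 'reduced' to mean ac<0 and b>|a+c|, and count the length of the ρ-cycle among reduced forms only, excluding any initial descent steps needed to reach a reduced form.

D = 140, ⌊√D⌋ = 11
descent: ρ → (7,0,-5)
descent: ρ → (-5,10,2)  [lands on river]
river: ρ → (2,10,-5)
ρ-cycle length = 2 (tail of 2 descent steps not counted)

2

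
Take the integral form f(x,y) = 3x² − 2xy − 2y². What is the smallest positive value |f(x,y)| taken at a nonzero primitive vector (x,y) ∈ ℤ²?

descent: ρ → (-2,2,3)  [lands on river]
river: ρ → (3,4,-1)
river: ρ → (-1,4,3)
river: ρ → (3,2,-2)
closes: descent 1, river 4
min |a| on river = 1

1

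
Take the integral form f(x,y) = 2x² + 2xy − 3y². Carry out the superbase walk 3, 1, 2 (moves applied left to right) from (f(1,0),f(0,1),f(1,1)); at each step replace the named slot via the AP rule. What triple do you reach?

start (2,-3,1) = (f(1,0),f(0,1),f(1,1))
replace slot 3: 2·(2+(-3)) − 1 = -3 → (2,-3,-3)
replace slot 1: 2·((-3)+(-3)) − 2 = -14 → (-14,-3,-3)
replace slot 2: 2·((-14)+(-3)) − (-3) = -31 → (-14,-31,-3)

-14,-31,-3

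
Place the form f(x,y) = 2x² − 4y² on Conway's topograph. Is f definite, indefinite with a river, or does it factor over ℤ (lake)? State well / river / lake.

D = b²−4ac = 0² − 4·2·(-4) = 32
D > 0 non-square ⇒ indefinite ⇒ periodic river

river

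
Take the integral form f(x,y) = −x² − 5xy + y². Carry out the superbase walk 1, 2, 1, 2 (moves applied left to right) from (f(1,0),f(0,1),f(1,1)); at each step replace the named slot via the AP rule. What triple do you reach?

start (-1,1,-5) = (f(1,0),f(0,1),f(1,1))
replace slot 1: 2·(1+(-5)) − (-1) = -7 → (-7,1,-5)
replace slot 2: 2·((-7)+(-5)) − 1 = -25 → (-7,-25,-5)
replace slot 1: 2·((-25)+(-5)) − (-7) = -53 → (-53,-25,-5)
replace slot 2: 2·((-53)+(-5)) − (-25) = -91 → (-53,-91,-5)

-53,-91,-5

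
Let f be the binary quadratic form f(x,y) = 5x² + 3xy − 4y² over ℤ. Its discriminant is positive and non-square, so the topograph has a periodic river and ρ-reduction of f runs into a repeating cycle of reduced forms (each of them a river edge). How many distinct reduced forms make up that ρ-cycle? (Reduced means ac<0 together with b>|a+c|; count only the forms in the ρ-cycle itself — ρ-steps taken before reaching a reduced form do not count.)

D = 89, ⌊√D⌋ = 9
river: ρ → (-4,5,4)
river: ρ → (4,3,-5)
river: ρ → (-5,7,2)
river: ρ → (2,9,-1)
river: ρ → (-1,9,2)
river: ρ → (2,7,-5)
river: ρ → (-5,3,4)
river: ρ → (4,5,-4)
river: ρ → (-4,3,5)
river: ρ → (5,7,-2)
river: ρ → (-2,9,1)
river: ρ → (1,9,-2)
river: ρ → (-2,7,5)
river: ρ → (5,3,-4)
ρ-cycle length = 14 (tail of 0 descent steps not counted)

14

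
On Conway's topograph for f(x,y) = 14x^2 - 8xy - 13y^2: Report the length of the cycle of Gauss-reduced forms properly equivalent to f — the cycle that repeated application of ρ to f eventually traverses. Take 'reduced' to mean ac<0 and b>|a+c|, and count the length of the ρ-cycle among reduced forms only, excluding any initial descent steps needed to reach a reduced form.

D = 792, ⌊√D⌋ = 28
descent: ρ → (-13,8,14)  [lands on river]
river: ρ → (14,20,-7)
river: ρ → (-7,22,11)
river: ρ → (11,22,-7)
river: ρ → (-7,20,14)
river: ρ → (14,8,-13)
river: ρ → (-13,18,9)
river: ρ → (9,18,-13)
ρ-cycle length = 8 (tail of 1 descent step not counted)

8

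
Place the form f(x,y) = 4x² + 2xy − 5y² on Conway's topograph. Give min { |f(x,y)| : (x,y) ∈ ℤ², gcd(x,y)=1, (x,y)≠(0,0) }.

river: ρ → (-5,8,1)
river: ρ → (1,8,-5)
river: ρ → (-5,2,4)
river: ρ → (4,6,-3)
river: ρ → (-3,6,4)
river: ρ → (4,2,-5)
closes: descent 0, river 6
min |a| on river = 1

1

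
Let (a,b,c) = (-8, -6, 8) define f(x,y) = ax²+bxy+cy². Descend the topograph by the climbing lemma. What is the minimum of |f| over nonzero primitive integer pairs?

descent: ρ → (8,6,-8)  [lands on river]
river: ρ → (-8,10,6)
river: ρ → (6,14,-4)
river: ρ → (-4,10,12)
river: ρ → (12,14,-2)
river: ρ → (-2,14,12)
river: ρ → (12,10,-4)
river: ρ → (-4,14,6)
river: ρ → (6,10,-8)
river: ρ → (-8,6,8)
river: ρ → (8,10,-6)
river: ρ → (-6,14,4)
river: ρ → (4,10,-12)
river: ρ → (-12,14,2)
river: ρ → (2,14,-12)
river: ρ → (-12,10,4)
river: ρ → (4,14,-6)
river: ρ → (-6,10,8)
closes: descent 1, river 18
min |a| on river = 2

2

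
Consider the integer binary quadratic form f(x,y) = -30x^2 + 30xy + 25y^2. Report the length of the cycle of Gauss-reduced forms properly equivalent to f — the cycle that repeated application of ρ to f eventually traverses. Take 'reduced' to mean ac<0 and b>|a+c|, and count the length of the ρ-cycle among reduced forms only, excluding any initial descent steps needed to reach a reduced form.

D = 3900, ⌊√D⌋ = 62
river: ρ → (25,20,-35)
river: ρ → (-35,50,10)
river: ρ → (10,50,-35)
river: ρ → (-35,20,25)
river: ρ → (25,30,-30)
river: ρ → (-30,30,25)
ρ-cycle length = 6 (tail of 0 descent steps not counted)

6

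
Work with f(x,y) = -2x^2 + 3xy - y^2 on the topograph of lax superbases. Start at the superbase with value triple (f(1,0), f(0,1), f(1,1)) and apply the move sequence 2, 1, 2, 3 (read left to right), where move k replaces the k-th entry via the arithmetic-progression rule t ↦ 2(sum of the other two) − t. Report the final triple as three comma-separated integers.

start (-2,-1,0) = (f(1,0),f(0,1),f(1,1))
replace slot 2: 2·((-2)+0) − (-1) = -3 → (-2,-3,0)
replace slot 1: 2·((-3)+0) − (-2) = -4 → (-4,-3,0)
replace slot 2: 2·((-4)+0) − (-3) = -5 → (-4,-5,0)
replace slot 3: 2·((-4)+(-5)) − 0 = -18 → (-4,-5,-18)

-4,-5,-18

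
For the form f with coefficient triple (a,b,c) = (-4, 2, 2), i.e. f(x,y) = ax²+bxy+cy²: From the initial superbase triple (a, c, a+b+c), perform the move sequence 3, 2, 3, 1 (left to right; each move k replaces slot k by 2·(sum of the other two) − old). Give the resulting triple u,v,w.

start (-4,2,0) = (f(1,0),f(0,1),f(1,1))
replace slot 3: 2·((-4)+2) − 0 = -4 → (-4,2,-4)
replace slot 2: 2·((-4)+(-4)) − 2 = -18 → (-4,-18,-4)
replace slot 3: 2·((-4)+(-18)) − (-4) = -40 → (-4,-18,-40)
replace slot 1: 2·((-18)+(-40)) − (-4) = -112 → (-112,-18,-40)

-112,-18,-40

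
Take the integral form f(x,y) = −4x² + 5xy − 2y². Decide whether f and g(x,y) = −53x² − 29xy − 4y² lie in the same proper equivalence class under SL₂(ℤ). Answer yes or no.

D₁ = -7, D₂ = -7
f is negative-definite; reduce −f:
−f: translate: b→3 (≡-5 mod 8), so (4,-5,2)→(4,3,1)
−f: flip: (4,3,1)→(1,-3,4)
−f: translate: b→1 (≡-3 mod 2), so (1,-3,4)→(1,1,2)
−f: reduced (well bottom): (1,1,2) with a≤c, −a<b≤a
flip sign back: reduced form of f is (-1,-1,-2)
g is negative-definite; reduce −g:
−g: flip: (53,29,4)→(4,-29,53)
−g: translate: b→3 (≡-29 mod 8), so (4,-29,53)→(4,3,1)
−g: flip: (4,3,1)→(1,-3,4)
−g: translate: b→1 (≡-3 mod 2), so (1,-3,4)→(1,1,2)
−g: reduced (well bottom): (1,1,2) with a≤c, −a<b≤a
flip sign back: reduced form of g is (-1,-1,-2)
reduced forms (-1, -1, -2) vs (-1, -1, -2) ⇒ equivalent

yes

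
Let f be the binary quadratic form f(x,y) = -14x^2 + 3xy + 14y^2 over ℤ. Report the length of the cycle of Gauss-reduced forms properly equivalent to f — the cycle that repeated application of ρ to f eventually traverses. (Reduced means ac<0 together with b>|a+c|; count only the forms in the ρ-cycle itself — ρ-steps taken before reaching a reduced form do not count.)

D = 793, ⌊√D⌋ = 28
river: ρ → (14,25,-3)
river: ρ → (-3,23,22)
river: ρ → (22,21,-4)
river: ρ → (-4,27,4)
river: ρ → (4,21,-22)
river: ρ → (-22,23,3)
river: ρ → (3,25,-14)
river: ρ → (-14,3,14)
ρ-cycle length = 8 (tail of 0 descent steps not counted)

8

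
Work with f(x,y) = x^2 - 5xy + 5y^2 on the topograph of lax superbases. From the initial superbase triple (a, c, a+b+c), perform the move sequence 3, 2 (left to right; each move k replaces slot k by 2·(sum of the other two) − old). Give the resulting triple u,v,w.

start (1,5,1) = (f(1,0),f(0,1),f(1,1))
replace slot 3: 2·(1+5) − 1 = 11 → (1,5,11)
replace slot 2: 2·(1+11) − 5 = 19 → (1,19,11)

1,19,11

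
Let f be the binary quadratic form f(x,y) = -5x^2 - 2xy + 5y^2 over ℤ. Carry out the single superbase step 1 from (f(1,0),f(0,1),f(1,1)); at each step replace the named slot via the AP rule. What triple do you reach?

start (-5,5,-2) = (f(1,0),f(0,1),f(1,1))
replace slot 1: 2·(5+(-2)) − (-5) = 11 → (11,5,-2)

11,5,-2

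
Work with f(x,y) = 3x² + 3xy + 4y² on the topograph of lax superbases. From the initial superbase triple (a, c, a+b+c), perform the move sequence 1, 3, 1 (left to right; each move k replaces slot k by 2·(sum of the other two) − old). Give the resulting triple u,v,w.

start (3,4,10) = (f(1,0),f(0,1),f(1,1))
replace slot 1: 2·(4+10) − 3 = 25 → (25,4,10)
replace slot 3: 2·(25+4) − 10 = 48 → (25,4,48)
replace slot 1: 2·(4+48) − 25 = 79 → (79,4,48)

79,4,48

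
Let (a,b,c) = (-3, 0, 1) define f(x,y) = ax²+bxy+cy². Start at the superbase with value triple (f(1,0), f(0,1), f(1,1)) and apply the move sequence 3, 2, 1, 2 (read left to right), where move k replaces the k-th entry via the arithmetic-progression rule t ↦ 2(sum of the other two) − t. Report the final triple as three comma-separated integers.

start (-3,1,-2) = (f(1,0),f(0,1),f(1,1))
replace slot 3: 2·((-3)+1) − (-2) = -2 → (-3,1,-2)
replace slot 2: 2·((-3)+(-2)) − 1 = -11 → (-3,-11,-2)
replace slot 1: 2·((-11)+(-2)) − (-3) = -23 → (-23,-11,-2)
replace slot 2: 2·((-23)+(-2)) − (-11) = -39 → (-23,-39,-2)

-23,-39,-2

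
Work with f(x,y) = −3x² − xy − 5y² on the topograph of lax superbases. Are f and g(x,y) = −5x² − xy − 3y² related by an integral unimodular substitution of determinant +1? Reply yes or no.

D₁ = -59, D₂ = -59
f is negative-definite; reduce −f:
−f: reduced (well bottom): (3,1,5) with a≤c, −a<b≤a
flip sign back: reduced form of f is (-3,-1,-5)
g is negative-definite; reduce −g:
−g: flip: (5,1,3)→(3,-1,5)
−g: reduced (well bottom): (3,-1,5) with a≤c, −a<b≤a
flip sign back: reduced form of g is (-3,1,-5)
reduced forms (-3, -1, -5) vs (-3, 1, -5) ⇒ inequivalent

no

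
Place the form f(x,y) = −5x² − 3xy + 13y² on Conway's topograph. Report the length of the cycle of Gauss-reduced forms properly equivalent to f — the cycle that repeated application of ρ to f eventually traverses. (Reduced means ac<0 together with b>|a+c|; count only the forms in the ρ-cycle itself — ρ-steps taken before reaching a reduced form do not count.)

D = 269, ⌊√D⌋ = 16
descent: ρ → (13,3,-5)
descent: ρ → (-5,7,11)  [lands on river]
river: ρ → (11,15,-1)
river: ρ → (-1,15,11)
river: ρ → (11,7,-5)
river: ρ → (-5,13,5)
river: ρ → (5,7,-11)
river: ρ → (-11,15,1)
river: ρ → (1,15,-11)
river: ρ → (-11,7,5)
river: ρ → (5,13,-5)
ρ-cycle length = 10 (tail of 2 descent steps not counted)

10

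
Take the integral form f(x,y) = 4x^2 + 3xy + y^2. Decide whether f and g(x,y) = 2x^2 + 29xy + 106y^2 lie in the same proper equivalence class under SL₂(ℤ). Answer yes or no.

D₁ = -7, D₂ = -7
f: flip: (4,3,1)→(1,-3,4)
f: translate: b→1 (≡-3 mod 2), so (1,-3,4)→(1,1,2)
f: reduced (well bottom): (1,1,2) with a≤c, −a<b≤a
g: translate: b→1 (≡29 mod 4), so (2,29,106)→(2,1,1)
g: flip: (2,1,1)→(1,-1,2)
g: translate: b→1 (≡-1 mod 2), so (1,-1,2)→(1,1,2)
g: reduced (well bottom): (1,1,2) with a≤c, −a<b≤a
reduced forms (1, 1, 2) vs (1, 1, 2) ⇒ equivalent

yes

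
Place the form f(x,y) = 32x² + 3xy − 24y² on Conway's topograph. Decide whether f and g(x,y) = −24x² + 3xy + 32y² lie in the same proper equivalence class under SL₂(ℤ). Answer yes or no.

D₁ = 3081, D₂ = 3081
river cycle of f (length 10): (-24, 45, 11), (11, 43, -28), (-28, 13, 26), (26, 39, -15), (-15, 51, 8), (8, 45, -33), (-33, 21, 20), (20, 19, -34), (-34, 49, 5), (5, 51, -24)
river cycle of g (length 10): (-24, 51, 5), (5, 49, -34), (-34, 19, 20), (20, 21, -33), (-33, 45, 8), (8, 51, -15), (-15, 39, 26), (26, 13, -28), (-28, 43, 11), (11, 45, -24)
cycles differ ⇒ inequivalent

no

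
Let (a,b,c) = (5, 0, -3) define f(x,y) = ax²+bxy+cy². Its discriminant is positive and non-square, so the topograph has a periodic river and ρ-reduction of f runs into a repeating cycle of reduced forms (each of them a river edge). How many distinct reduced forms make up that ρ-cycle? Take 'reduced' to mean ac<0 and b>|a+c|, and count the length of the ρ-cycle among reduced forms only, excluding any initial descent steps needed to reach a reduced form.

D = 60, ⌊√D⌋ = 7
descent: ρ → (-3,6,2)  [lands on river]
river: ρ → (2,6,-3)
ρ-cycle length = 2 (tail of 1 descent step not counted)

2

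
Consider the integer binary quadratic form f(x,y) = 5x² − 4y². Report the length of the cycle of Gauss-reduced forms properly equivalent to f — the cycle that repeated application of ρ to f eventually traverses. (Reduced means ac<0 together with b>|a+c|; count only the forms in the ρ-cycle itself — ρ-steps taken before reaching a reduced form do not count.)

D = 80, ⌊√D⌋ = 8
descent: ρ → (-4,8,1)  [lands on river]
river: ρ → (1,8,-4)
ρ-cycle length = 2 (tail of 1 descent step not counted)

2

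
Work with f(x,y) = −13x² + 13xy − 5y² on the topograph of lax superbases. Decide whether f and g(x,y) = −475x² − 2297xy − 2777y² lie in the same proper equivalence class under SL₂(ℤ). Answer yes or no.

D₁ = -91, D₂ = -91
f is negative-definite; reduce −f:
−f: translate: b→13 (≡-13 mod 26), so (13,-13,5)→(13,13,5)
−f: flip: (13,13,5)→(5,-13,13)
−f: translate: b→-3 (≡-13 mod 10), so (5,-13,13)→(5,-3,5)
−f: flip: (5,-3,5)→(5,3,5)
−f: reduced (well bottom): (5,3,5) with a≤c, −a<b≤a
flip sign back: reduced form of f is (-5,-3,-5)
g is negative-definite; reduce −g:
−g: translate: b→397 (≡2297 mod 950), so (475,2297,2777)→(475,397,83)
−g: flip: (475,397,83)→(83,-397,475)
−g: translate: b→-65 (≡-397 mod 166), so (83,-397,475)→(83,-65,13)
−g: flip: (83,-65,13)→(13,65,83)
−g: translate: b→13 (≡65 mod 26), so (13,65,83)→(13,13,5)
−g: flip: (13,13,5)→(5,-13,13)
−g: translate: b→-3 (≡-13 mod 10), so (5,-13,13)→(5,-3,5)
−g: flip: (5,-3,5)→(5,3,5)
−g: reduced (well bottom): (5,3,5) with a≤c, −a<b≤a
flip sign back: reduced form of g is (-5,-3,-5)
reduced forms (-5, -3, -5) vs (-5, -3, -5) ⇒ equivalent

yes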